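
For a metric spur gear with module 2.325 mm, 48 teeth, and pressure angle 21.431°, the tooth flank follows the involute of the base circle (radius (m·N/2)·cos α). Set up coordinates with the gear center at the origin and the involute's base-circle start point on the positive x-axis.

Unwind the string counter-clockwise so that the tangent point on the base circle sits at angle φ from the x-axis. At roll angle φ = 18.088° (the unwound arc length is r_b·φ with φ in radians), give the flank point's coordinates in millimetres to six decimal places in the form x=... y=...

pitch radius r_p = m·N/2 = 2.325·48/2 = 55.800000
base radius r_b = r_p·cos α = 55.800000·cos 21.431° = 51.941891
roll angle φ = 18.088° = 0.31569516 rad
x = r_b·(cos φ + φ·sin φ) = 51.941891·(0.95058078 + 0.31569516·0.31047735) = 54.466110
y = r_b·(sin φ − φ·cos φ) = 51.941891·(0.31047735 − 0.31569516·0.95058078) = 0.539344

x=54.466110 y=0.539344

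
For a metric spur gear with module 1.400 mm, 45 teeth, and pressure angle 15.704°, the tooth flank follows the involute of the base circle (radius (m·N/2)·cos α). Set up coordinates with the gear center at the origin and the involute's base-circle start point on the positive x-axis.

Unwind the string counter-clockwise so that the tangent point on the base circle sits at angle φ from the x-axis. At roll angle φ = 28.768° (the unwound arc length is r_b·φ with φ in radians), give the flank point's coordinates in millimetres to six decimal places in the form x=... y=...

x=33.909017 y=1.247501

pitch radius r_p = m·N/2 = 1.400·45/2 = 31.500000
base radius r_b = r_p·cos α = 31.500000·cos 15.704° = 30.324195
roll angle φ = 28.768° = 0.50209632 rad
x = r_b·(cos φ + φ·sin φ) = 30.324195·(0.87657561 + 0.50209632·0.48126418) = 33.909017
y = r_b·(sin φ − φ·cos φ) = 30.324195·(0.48126418 − 0.50209632·0.87657561) = 1.247501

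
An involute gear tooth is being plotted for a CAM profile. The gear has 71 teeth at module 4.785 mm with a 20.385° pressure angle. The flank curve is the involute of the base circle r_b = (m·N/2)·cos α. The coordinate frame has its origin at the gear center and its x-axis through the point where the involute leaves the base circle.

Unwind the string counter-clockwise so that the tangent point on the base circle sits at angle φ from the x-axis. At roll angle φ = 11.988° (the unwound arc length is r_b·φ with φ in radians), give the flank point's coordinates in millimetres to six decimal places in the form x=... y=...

pitch radius r_p = m·N/2 = 4.785·71/2 = 169.867500
base radius r_b = r_p·cos α = 169.867500·cos 20.385° = 159.229244
roll angle φ = 11.988° = 0.20923007 rad
x = r_b·(cos φ + φ·sin φ) = 159.229244·(0.97819112 + 0.20923007·0.20770682) = 162.676500
y = r_b·(sin φ − φ·cos φ) = 159.229244·(0.20770682 − 0.20923007·0.97819112) = 0.484029

x=162.676500 y=0.484029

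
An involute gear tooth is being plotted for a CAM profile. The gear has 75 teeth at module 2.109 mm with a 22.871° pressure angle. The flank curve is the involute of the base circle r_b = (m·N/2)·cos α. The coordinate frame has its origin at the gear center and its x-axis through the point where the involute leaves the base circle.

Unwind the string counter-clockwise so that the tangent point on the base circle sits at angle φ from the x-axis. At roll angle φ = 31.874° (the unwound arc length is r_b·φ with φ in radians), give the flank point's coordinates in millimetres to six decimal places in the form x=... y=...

x=83.288059 y=4.053852

pitch radius r_p = m·N/2 = 2.109·75/2 = 79.087500
base radius r_b = r_p·cos α = 79.087500·cos 22.871° = 72.869818
roll angle φ = 31.874° = 0.55630625 rad
x = r_b·(cos φ + φ·sin φ) = 72.869818·(0.84921140 + 0.55630625·0.52805303) = 83.288059
y = r_b·(sin φ − φ·cos φ) = 72.869818·(0.52805303 − 0.55630625·0.84921140) = 4.053852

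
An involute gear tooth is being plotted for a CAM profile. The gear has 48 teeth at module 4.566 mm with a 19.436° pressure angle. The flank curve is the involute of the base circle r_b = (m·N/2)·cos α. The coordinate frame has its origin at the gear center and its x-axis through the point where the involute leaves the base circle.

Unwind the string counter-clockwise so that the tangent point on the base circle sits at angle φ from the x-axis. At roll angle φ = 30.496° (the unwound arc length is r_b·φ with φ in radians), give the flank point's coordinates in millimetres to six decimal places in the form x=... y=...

pitch radius r_p = m·N/2 = 4.566·48/2 = 109.584000
base radius r_b = r_p·cos α = 109.584000·cos 19.436° = 103.339221
roll angle φ = 30.496° = 0.53225561 rad
x = r_b·(cos φ + φ·sin φ) = 103.339221·(0.86166459 + 0.53225561·0.50747821) = 116.956510
y = r_b·(sin φ − φ·cos φ) = 103.339221·(0.50747821 − 0.53225561·0.86166459) = 5.048369

x=116.956510 y=5.048369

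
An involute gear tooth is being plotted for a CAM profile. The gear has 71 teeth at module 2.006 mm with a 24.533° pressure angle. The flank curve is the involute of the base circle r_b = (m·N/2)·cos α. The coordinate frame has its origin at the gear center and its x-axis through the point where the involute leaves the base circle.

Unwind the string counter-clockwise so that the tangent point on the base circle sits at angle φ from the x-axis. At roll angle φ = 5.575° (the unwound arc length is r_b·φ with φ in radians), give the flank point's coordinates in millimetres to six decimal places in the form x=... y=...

x=65.090005 y=0.019875

pitch radius r_p = m·N/2 = 2.006·71/2 = 71.213000
base radius r_b = r_p·cos α = 71.213000·cos 24.533° = 64.784052
roll angle φ = 5.575° = 0.09730211 rad
x = r_b·(cos φ + φ·sin φ) = 64.784052·(0.99526988 + 0.09730211·0.09714864) = 65.090005
y = r_b·(sin φ − φ·cos φ) = 64.784052·(0.09714864 − 0.09730211·0.99526988) = 0.019875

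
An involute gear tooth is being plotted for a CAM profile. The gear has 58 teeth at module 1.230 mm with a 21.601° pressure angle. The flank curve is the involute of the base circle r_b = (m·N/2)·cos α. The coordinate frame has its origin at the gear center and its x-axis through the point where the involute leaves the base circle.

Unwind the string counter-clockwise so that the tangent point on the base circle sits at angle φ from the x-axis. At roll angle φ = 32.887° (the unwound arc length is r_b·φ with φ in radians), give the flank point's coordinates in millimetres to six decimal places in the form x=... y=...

pitch radius r_p = m·N/2 = 1.230·58/2 = 35.670000
base radius r_b = r_p·cos α = 35.670000·cos 21.601° = 33.164898
roll angle φ = 32.887° = 0.57398643 rad
x = r_b·(cos φ + φ·sin φ) = 33.164898·(0.83974309 + 0.57398643·0.54298393) = 38.186345
y = r_b·(sin φ − φ·cos φ) = 33.164898·(0.54298393 − 0.57398643·0.83974309) = 2.022488

x=38.186345 y=2.022488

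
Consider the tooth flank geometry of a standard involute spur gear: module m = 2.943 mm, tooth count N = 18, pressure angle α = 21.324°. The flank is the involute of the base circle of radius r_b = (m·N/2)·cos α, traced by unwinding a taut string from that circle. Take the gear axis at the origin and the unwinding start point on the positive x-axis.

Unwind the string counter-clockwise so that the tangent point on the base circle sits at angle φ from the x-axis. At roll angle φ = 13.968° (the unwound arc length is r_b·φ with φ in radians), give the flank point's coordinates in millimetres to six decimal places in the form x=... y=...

x=25.396023 y=0.118458

pitch radius r_p = m·N/2 = 2.943·18/2 = 26.487000
base radius r_b = r_p·cos α = 26.487000·cos 21.324° = 24.673673
roll angle φ = 13.968° = 0.24378759 rad
x = r_b·(cos φ + φ·sin φ) = 24.673673·(0.97043069 + 0.24378759·0.24137994) = 25.396023
y = r_b·(sin φ − φ·cos φ) = 24.673673·(0.24137994 − 0.24378759·0.97043069) = 0.118458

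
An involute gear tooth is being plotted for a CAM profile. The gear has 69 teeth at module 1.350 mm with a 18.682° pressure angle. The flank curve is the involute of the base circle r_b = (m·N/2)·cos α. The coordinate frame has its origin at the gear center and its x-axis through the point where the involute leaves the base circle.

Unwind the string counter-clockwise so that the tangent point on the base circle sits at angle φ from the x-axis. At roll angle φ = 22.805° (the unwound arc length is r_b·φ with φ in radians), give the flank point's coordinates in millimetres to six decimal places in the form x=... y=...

pitch radius r_p = m·N/2 = 1.350·69/2 = 46.575000
base radius r_b = r_p·cos α = 46.575000·cos 18.682° = 44.121008
roll angle φ = 22.805° = 0.39802234 rad
x = r_b·(cos φ + φ·sin φ) = 44.121008·(0.92182933 + 0.39802234·0.38759603) = 47.478670
y = r_b·(sin φ − φ·cos φ) = 44.121008·(0.38759603 − 0.39802234·0.92182933) = 0.912748

x=47.478670 y=0.912748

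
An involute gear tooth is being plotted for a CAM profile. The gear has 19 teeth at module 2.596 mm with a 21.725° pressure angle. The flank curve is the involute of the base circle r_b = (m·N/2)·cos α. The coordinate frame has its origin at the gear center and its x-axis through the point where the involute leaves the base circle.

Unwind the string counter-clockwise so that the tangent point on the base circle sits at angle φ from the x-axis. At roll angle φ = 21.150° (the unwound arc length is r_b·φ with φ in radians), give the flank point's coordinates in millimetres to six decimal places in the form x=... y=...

x=24.418418 y=0.378916

pitch radius r_p = m·N/2 = 2.596·19/2 = 24.662000
base radius r_b = r_p·cos α = 24.662000·cos 21.725° = 22.910287
roll angle φ = 21.150° = 0.36913714 rad
x = r_b·(cos φ + φ·sin φ) = 22.910287·(0.93263902 + 0.36913714·0.36081083) = 24.418418
y = r_b·(sin φ − φ·cos φ) = 22.910287·(0.36081083 − 0.36913714·0.93263902) = 0.378916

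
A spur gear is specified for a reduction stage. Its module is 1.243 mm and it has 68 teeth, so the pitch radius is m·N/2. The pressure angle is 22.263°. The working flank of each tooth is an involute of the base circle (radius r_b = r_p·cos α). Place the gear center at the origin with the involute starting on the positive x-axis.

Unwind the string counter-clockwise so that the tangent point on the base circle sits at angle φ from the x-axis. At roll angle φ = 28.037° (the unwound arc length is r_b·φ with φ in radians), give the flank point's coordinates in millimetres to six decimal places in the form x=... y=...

pitch radius r_p = m·N/2 = 1.243·68/2 = 42.262000
base radius r_b = r_p·cos α = 42.262000·cos 22.263° = 39.111561
roll angle φ = 28.037° = 0.48933796 rad
x = r_b·(cos φ + φ·sin φ) = 39.111561·(0.88264424 + 0.48933796·0.47004165) = 43.517614
y = r_b·(sin φ − φ·cos φ) = 39.111561·(0.47004165 − 0.48933796·0.88264424) = 1.491336

x=43.517614 y=1.491336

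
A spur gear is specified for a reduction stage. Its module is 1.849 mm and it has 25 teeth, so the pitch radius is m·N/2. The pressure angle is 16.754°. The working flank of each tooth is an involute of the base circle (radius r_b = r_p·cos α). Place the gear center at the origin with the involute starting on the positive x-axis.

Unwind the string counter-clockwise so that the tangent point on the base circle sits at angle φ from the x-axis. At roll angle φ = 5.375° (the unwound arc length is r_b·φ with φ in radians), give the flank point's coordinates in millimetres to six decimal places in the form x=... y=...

x=22.228574 y=0.006085

pitch radius r_p = m·N/2 = 1.849·25/2 = 23.112500
base radius r_b = r_p·cos α = 23.112500·cos 16.754° = 22.131403
roll angle φ = 5.375° = 0.09381145 rad
x = r_b·(cos φ + φ·sin φ) = 22.131403·(0.99560293 + 0.09381145·0.09367391) = 22.228574
y = r_b·(sin φ − φ·cos φ) = 22.131403·(0.09367391 − 0.09381145·0.99560293) = 0.006085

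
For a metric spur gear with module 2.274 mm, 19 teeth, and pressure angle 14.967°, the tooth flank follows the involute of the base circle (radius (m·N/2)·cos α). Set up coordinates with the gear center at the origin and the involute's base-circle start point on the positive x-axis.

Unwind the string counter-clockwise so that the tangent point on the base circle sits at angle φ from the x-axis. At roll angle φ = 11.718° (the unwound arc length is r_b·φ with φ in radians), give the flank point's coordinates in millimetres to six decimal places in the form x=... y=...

x=21.302031 y=0.059262

pitch radius r_p = m·N/2 = 2.274·19/2 = 21.603000
base radius r_b = r_p·cos α = 21.603000·cos 14.967° = 20.870113
roll angle φ = 11.718° = 0.20451768 rad
x = r_b·(cos φ + φ·sin φ) = 20.870113·(0.97915905 + 0.20451768·0.20309492) = 21.302031
y = r_b·(sin φ − φ·cos φ) = 20.870113·(0.20309492 − 0.20451768·0.97915905) = 0.059262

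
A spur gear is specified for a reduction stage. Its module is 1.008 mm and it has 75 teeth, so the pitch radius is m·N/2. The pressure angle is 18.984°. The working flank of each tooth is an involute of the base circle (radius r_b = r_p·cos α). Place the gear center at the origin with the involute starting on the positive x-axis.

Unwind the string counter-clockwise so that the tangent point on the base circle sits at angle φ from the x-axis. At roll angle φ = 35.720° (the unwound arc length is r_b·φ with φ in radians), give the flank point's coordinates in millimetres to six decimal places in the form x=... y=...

pitch radius r_p = m·N/2 = 1.008·75/2 = 37.800000
base radius r_b = r_p·cos α = 37.800000·cos 18.984° = 35.744037
roll angle φ = 35.720° = 0.62343161 rad
x = r_b·(cos φ + φ·sin φ) = 35.744037·(0.81187978 + 0.62343161·0.58382465) = 42.029788
y = r_b·(sin φ − φ·cos φ) = 35.744037·(0.58382465 − 0.62343161·0.81187978) = 2.776351

x=42.029788 y=2.776351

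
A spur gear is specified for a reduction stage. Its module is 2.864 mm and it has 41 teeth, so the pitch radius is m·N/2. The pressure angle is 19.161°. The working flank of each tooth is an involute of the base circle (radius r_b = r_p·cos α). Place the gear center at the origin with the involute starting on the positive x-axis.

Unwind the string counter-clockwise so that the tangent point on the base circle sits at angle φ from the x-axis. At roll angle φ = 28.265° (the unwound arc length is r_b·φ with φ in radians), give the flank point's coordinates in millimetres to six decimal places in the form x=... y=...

pitch radius r_p = m·N/2 = 2.864·41/2 = 58.712000
base radius r_b = r_p·cos α = 58.712000·cos 19.161° = 55.459355
roll angle φ = 28.265° = 0.49331731 rad
x = r_b·(cos φ + φ·sin φ) = 55.459355·(0.88076679 + 0.49331731·0.47355027) = 61.802649
y = r_b·(sin φ − φ·cos φ) = 55.459355·(0.47355027 − 0.49331731·0.88076679) = 2.165841

x=61.802649 y=2.165841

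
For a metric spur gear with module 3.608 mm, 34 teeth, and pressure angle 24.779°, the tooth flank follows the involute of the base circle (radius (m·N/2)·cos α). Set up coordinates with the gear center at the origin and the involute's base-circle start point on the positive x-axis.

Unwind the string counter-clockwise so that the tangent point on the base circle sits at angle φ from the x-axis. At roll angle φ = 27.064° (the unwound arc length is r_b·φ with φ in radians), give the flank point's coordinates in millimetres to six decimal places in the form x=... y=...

x=61.559248 y=1.913084

pitch radius r_p = m·N/2 = 3.608·34/2 = 61.336000
base radius r_b = r_p·cos α = 61.336000·cos 24.779° = 55.688865
roll angle φ = 27.064° = 0.47235591 rad
x = r_b·(cos φ + φ·sin φ) = 55.688865·(0.89049886 + 0.47235591·0.45498548) = 61.559248
y = r_b·(sin φ − φ·cos φ) = 55.688865·(0.45498548 − 0.47235591·0.89049886) = 1.913084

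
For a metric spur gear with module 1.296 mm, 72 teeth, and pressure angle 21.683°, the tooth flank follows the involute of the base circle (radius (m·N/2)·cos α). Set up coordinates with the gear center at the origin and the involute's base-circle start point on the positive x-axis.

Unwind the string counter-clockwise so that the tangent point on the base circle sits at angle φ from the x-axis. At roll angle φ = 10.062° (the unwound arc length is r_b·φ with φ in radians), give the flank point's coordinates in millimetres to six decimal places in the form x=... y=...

x=44.018124 y=0.078030

pitch radius r_p = m·N/2 = 1.296·72/2 = 46.656000
base radius r_b = r_p·cos α = 46.656000·cos 21.683° = 43.354726
roll angle φ = 10.062° = 0.17561503 rad
x = r_b·(cos φ + φ·sin φ) = 43.354726·(0.98461927 + 0.17561503·0.17471374) = 44.018124
y = r_b·(sin φ − φ·cos φ) = 43.354726·(0.17471374 − 0.17561503·0.98461927) = 0.078030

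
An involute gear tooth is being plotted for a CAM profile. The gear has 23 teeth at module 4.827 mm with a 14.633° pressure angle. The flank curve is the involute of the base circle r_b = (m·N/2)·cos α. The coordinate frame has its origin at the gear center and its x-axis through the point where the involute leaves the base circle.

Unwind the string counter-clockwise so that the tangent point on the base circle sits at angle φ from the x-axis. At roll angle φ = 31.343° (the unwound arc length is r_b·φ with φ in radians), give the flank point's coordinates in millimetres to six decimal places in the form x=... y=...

x=61.155032 y=2.844035

pitch radius r_p = m·N/2 = 4.827·23/2 = 55.510500
base radius r_b = r_p·cos α = 55.510500·cos 14.633° = 53.709952
roll angle φ = 31.343° = 0.54703855 rad
x = r_b·(cos φ + φ·sin φ) = 53.709952·(0.85406869 + 0.54703855·0.52016023) = 61.155032
y = r_b·(sin φ − φ·cos φ) = 53.709952·(0.52016023 − 0.54703855·0.85406869) = 2.844035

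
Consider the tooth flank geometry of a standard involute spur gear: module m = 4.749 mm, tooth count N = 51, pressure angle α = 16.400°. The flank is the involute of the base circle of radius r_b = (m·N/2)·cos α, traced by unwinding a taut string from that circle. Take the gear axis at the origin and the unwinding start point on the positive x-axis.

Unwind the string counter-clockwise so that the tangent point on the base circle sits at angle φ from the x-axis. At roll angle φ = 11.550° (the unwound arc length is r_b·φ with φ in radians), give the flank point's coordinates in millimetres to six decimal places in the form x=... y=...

x=118.508950 y=0.315932

pitch radius r_p = m·N/2 = 4.749·51/2 = 121.099500
base radius r_b = r_p·cos α = 121.099500·cos 16.400° = 116.172443
roll angle φ = 11.550° = 0.20158553 rad
x = r_b·(cos φ + φ·sin φ) = 116.172443·(0.97975035 + 0.20158553·0.20022300) = 118.508950
y = r_b·(sin φ − φ·cos φ) = 116.172443·(0.20022300 − 0.20158553·0.97975035) = 0.315932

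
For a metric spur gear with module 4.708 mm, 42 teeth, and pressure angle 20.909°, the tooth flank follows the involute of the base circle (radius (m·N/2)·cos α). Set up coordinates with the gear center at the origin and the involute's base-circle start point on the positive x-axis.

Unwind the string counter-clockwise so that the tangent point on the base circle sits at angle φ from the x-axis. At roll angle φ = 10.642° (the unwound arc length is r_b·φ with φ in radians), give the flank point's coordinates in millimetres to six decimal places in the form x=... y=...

pitch radius r_p = m·N/2 = 4.708·42/2 = 98.868000
base radius r_b = r_p·cos α = 98.868000·cos 20.909° = 92.357387
roll angle φ = 10.642° = 0.18573794 rad
x = r_b·(cos φ + φ·sin φ) = 92.357387·(0.98280024 + 0.18573794·0.18467183) = 93.936772
y = r_b·(sin φ − φ·cos φ) = 92.357387·(0.18467183 − 0.18573794·0.98280024) = 0.196586

x=93.936772 y=0.196586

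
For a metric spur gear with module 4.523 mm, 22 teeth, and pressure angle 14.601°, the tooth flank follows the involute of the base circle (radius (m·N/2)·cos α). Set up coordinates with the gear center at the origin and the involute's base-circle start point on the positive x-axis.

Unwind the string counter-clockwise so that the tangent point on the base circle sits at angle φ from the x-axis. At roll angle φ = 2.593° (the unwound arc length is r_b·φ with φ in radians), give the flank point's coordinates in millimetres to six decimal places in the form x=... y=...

x=48.195495 y=0.001487

pitch radius r_p = m·N/2 = 4.523·22/2 = 49.753000
base radius r_b = r_p·cos α = 49.753000·cos 14.601° = 48.146215
roll angle φ = 2.593° = 0.04525639 rad
x = r_b·(cos φ + φ·sin φ) = 48.146215·(0.99897610 + 0.04525639·0.04524094) = 48.195495
y = r_b·(sin φ − φ·cos φ) = 48.146215·(0.04524094 − 0.04525639·0.99897610) = 0.001487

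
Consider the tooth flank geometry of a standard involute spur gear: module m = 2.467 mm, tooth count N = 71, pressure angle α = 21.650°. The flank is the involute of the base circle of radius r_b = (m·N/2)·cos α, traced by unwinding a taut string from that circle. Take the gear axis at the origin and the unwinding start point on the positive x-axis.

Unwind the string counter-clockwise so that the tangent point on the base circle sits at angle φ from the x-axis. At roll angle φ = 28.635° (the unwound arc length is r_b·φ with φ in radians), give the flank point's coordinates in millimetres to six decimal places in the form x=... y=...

pitch radius r_p = m·N/2 = 2.467·71/2 = 87.578500
base radius r_b = r_p·cos α = 87.578500·cos 21.650° = 81.400264
roll angle φ = 28.635° = 0.49977503 rad
x = r_b·(cos φ + φ·sin φ) = 81.400264·(0.87769040 + 0.49977503·0.47922810) = 90.940101
y = r_b·(sin φ − φ·cos φ) = 81.400264·(0.47922810 − 0.49977503·0.87769040) = 3.303251

x=90.940101 y=3.303251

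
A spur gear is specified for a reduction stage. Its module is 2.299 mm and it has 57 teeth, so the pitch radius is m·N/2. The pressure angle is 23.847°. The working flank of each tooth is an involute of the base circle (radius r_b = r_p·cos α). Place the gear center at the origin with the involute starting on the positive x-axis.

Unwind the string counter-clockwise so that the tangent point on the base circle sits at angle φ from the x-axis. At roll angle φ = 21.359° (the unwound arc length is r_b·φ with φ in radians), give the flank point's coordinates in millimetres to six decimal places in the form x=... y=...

x=63.948307 y=1.020551

pitch radius r_p = m·N/2 = 2.299·57/2 = 65.521500
base radius r_b = r_p·cos α = 65.521500·cos 23.847° = 59.927820
roll angle φ = 21.359° = 0.37278487 rad
x = r_b·(cos φ + φ·sin φ) = 59.927820·(0.93131668 + 0.37278487·0.36421044) = 63.948307
y = r_b·(sin φ − φ·cos φ) = 59.927820·(0.36421044 − 0.37278487·0.93131668) = 1.020551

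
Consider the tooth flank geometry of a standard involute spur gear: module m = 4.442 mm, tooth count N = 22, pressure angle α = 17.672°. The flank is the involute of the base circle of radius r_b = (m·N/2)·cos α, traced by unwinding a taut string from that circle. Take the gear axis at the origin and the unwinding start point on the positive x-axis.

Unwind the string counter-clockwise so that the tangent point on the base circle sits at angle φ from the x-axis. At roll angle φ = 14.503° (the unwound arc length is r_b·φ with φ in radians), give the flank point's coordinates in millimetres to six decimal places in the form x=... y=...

pitch radius r_p = m·N/2 = 4.442·22/2 = 48.862000
base radius r_b = r_p·cos α = 48.862000·cos 17.672° = 46.556200
roll angle φ = 14.503° = 0.25312510 rad
x = r_b·(cos φ + φ·sin φ) = 46.556200·(0.96813453 + 0.25312510·0.25043070) = 48.023876
y = r_b·(sin φ − φ·cos φ) = 46.556200·(0.25043070 − 0.25312510·0.96813453) = 0.250079

x=48.023876 y=0.250079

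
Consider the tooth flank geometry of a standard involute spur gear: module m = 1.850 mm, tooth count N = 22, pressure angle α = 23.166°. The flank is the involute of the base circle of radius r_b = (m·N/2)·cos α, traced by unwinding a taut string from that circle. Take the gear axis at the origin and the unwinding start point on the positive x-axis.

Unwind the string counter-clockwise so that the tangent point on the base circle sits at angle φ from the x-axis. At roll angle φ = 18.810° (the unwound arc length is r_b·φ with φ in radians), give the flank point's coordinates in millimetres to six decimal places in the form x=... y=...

x=19.690377 y=0.218295

pitch radius r_p = m·N/2 = 1.850·22/2 = 20.350000
base radius r_b = r_p·cos α = 20.350000·cos 23.166° = 18.709158
roll angle φ = 18.810° = 0.32829643 rad
x = r_b·(cos φ + φ·sin φ) = 18.709158·(0.94659300 + 0.32829643·0.32243091) = 19.690377
y = r_b·(sin φ − φ·cos φ) = 18.709158·(0.32243091 − 0.32829643·0.94659300) = 0.218295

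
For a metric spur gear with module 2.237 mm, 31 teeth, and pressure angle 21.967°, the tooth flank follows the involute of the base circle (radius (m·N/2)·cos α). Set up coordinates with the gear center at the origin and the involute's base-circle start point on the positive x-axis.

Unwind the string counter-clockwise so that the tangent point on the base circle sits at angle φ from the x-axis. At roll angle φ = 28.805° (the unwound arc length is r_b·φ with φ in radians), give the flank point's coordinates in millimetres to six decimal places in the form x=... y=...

pitch radius r_p = m·N/2 = 2.237·31/2 = 34.673500
base radius r_b = r_p·cos α = 34.673500·cos 21.967° = 32.156185
roll angle φ = 28.805° = 0.50274209 rad
x = r_b·(cos φ + φ·sin φ) = 32.156185·(0.87626464 + 0.50274209·0.48183014) = 35.966723
y = r_b·(sin φ − φ·cos φ) = 32.156185·(0.48183014 − 0.50274209·0.87626464) = 1.327891

x=35.966723 y=1.327891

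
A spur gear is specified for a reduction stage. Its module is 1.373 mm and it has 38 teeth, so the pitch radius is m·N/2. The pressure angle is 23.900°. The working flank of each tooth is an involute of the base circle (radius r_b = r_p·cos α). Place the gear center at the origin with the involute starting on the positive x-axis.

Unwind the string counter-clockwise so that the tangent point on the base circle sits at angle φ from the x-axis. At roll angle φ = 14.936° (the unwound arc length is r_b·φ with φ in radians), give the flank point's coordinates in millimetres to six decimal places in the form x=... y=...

x=24.646799 y=0.139878

pitch radius r_p = m·N/2 = 1.373·38/2 = 26.087000
base radius r_b = r_p·cos α = 26.087000·cos 23.900° = 23.850143
roll angle φ = 14.936° = 0.26068238 rad
x = r_b·(cos φ + φ·sin φ) = 23.850143·(0.96621433 + 0.26068238·0.25773993) = 24.646799
y = r_b·(sin φ − φ·cos φ) = 23.850143·(0.25773993 − 0.26068238·0.96621433) = 0.139878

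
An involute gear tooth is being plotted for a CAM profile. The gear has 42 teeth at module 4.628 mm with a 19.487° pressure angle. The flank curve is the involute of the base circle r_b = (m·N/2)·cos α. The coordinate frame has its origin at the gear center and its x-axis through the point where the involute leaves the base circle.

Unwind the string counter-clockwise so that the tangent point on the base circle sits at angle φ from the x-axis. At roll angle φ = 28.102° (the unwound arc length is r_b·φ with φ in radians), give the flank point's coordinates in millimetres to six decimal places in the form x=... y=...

x=101.987131 y=3.517490

pitch radius r_p = m·N/2 = 4.628·42/2 = 97.188000
base radius r_b = r_p·cos α = 97.188000·cos 19.487° = 91.620800
roll angle φ = 28.102° = 0.49047243 rad
x = r_b·(cos φ + φ·sin φ) = 91.620800·(0.88211042 + 0.49047243·0.47104267) = 101.987131
y = r_b·(sin φ − φ·cos φ) = 91.620800·(0.47104267 − 0.49047243·0.88211042) = 3.517490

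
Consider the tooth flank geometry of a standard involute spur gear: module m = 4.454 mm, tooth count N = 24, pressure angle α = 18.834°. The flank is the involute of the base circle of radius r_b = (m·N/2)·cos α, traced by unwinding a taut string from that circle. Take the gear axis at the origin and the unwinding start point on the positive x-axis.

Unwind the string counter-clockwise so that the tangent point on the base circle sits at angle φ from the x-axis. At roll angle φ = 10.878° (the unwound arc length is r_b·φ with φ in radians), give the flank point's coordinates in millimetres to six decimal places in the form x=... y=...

pitch radius r_p = m·N/2 = 4.454·24/2 = 53.448000
base radius r_b = r_p·cos α = 53.448000·cos 18.834° = 50.586280
roll angle φ = 10.878° = 0.18985692 rad
x = r_b·(cos φ + φ·sin φ) = 50.586280·(0.98203125 + 0.18985692·0.18871838) = 51.489788
y = r_b·(sin φ − φ·cos φ) = 50.586280·(0.18871838 − 0.18985692·0.98203125) = 0.114981

x=51.489788 y=0.114981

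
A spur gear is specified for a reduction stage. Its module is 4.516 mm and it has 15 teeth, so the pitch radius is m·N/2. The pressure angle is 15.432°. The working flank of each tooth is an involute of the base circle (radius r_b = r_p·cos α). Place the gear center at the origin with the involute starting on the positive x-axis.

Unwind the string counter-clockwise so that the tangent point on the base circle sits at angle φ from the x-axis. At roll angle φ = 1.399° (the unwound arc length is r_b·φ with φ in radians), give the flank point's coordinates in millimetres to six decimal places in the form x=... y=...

x=32.658614 y=0.000158

pitch radius r_p = m·N/2 = 4.516·15/2 = 33.870000
base radius r_b = r_p·cos α = 33.870000·cos 15.432° = 32.648883
roll angle φ = 1.399° = 0.02441716 rad
x = r_b·(cos φ + φ·sin φ) = 32.648883·(0.99970192 + 0.02441716·0.02441473) = 32.658614
y = r_b·(sin φ − φ·cos φ) = 32.648883·(0.02441473 − 0.02441716·0.99970192) = 0.000158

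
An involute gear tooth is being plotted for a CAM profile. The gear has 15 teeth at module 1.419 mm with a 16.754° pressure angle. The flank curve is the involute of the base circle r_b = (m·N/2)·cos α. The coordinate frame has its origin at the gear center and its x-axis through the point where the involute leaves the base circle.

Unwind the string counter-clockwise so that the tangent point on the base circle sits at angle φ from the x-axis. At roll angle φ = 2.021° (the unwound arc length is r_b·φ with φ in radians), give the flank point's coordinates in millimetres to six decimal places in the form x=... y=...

pitch radius r_p = m·N/2 = 1.419·15/2 = 10.642500
base radius r_b = r_p·cos α = 10.642500·cos 16.754° = 10.190739
roll angle φ = 2.021° = 0.03527310 rad
x = r_b·(cos φ + φ·sin φ) = 10.190739·(0.99937797 + 0.03527310·0.03526579) = 10.197077
y = r_b·(sin φ − φ·cos φ) = 10.190739·(0.03526579 − 0.03527310·0.99937797) = 0.000149

x=10.197077 y=0.000149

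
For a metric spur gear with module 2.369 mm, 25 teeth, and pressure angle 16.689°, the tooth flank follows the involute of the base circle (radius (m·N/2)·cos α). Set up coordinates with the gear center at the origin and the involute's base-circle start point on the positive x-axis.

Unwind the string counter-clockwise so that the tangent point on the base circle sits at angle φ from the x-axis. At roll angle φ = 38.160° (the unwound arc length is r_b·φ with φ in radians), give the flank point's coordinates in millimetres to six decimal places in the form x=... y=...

pitch radius r_p = m·N/2 = 2.369·25/2 = 29.612500
base radius r_b = r_p·cos α = 29.612500·cos 16.689° = 28.365152
roll angle φ = 38.160° = 0.66601764 rad
x = r_b·(cos φ + φ·sin φ) = 28.365152·(0.78628843 + 0.66601764·0.61785961) = 33.975604
y = r_b·(sin φ − φ·cos φ) = 28.365152·(0.61785961 − 0.66601764·0.78628843) = 2.671363

x=33.975604 y=2.671363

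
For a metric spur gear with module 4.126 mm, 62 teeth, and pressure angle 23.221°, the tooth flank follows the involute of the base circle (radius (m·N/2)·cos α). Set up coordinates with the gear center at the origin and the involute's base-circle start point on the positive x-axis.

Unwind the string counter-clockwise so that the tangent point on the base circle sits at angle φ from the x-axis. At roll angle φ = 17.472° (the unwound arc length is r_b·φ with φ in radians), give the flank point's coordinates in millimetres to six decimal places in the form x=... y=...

pitch radius r_p = m·N/2 = 4.126·62/2 = 127.906000
base radius r_b = r_p·cos α = 127.906000·cos 23.221° = 117.544449
roll angle φ = 17.472° = 0.30494393 rad
x = r_b·(cos φ + φ·sin φ) = 117.544449·(0.95386379 + 0.30494393·0.30023969) = 122.883325
y = r_b·(sin φ − φ·cos φ) = 117.544449·(0.30023969 − 0.30494393·0.95386379) = 1.100771

x=122.883325 y=1.100771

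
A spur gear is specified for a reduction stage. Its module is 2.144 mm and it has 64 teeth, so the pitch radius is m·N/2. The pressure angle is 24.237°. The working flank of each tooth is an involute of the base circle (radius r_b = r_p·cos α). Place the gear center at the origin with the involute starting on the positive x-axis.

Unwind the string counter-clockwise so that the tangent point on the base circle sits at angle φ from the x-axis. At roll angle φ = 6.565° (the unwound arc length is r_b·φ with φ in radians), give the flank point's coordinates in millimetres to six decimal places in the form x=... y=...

pitch radius r_p = m·N/2 = 2.144·64/2 = 68.608000
base radius r_b = r_p·cos α = 68.608000·cos 24.237° = 62.560562
roll angle φ = 6.565° = 0.11458087 rad
x = r_b·(cos φ + φ·sin φ) = 62.560562·(0.99344279 + 0.11458087·0.11433031) = 62.969887
y = r_b·(sin φ − φ·cos φ) = 62.560562·(0.11433031 − 0.11458087·0.99344279) = 0.031329

x=62.969887 y=0.031329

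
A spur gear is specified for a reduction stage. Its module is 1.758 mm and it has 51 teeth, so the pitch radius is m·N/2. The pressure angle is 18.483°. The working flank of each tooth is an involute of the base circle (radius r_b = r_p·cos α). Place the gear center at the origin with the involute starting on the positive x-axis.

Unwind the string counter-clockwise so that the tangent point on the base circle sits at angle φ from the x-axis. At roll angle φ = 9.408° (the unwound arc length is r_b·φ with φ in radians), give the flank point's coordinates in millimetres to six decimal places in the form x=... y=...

pitch radius r_p = m·N/2 = 1.758·51/2 = 44.829000
base radius r_b = r_p·cos α = 44.829000·cos 18.483° = 42.516620
roll angle φ = 9.408° = 0.16420058 rad
x = r_b·(cos φ + φ·sin φ) = 42.516620·(0.98654935 + 0.16420058·0.16346371) = 43.085925
y = r_b·(sin φ − φ·cos φ) = 42.516620·(0.16346371 − 0.16420058·0.98654935) = 0.062573

x=43.085925 y=0.062573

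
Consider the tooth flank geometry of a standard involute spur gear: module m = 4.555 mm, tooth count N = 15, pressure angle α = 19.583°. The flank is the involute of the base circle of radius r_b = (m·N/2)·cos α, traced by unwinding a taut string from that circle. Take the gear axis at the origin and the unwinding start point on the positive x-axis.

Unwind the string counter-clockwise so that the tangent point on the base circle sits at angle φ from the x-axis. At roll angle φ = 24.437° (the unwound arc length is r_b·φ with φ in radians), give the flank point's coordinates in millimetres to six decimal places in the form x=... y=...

x=34.982120 y=0.817347

pitch radius r_p = m·N/2 = 4.555·15/2 = 34.162500
base radius r_b = r_p·cos α = 34.162500·cos 19.583° = 32.186437
roll angle φ = 24.437° = 0.42650611 rad
x = r_b·(cos φ + φ·sin φ) = 32.186437·(0.91041670 + 0.42650611·0.41369244) = 34.982120
y = r_b·(sin φ − φ·cos φ) = 32.186437·(0.41369244 − 0.42650611·0.91041670) = 0.817347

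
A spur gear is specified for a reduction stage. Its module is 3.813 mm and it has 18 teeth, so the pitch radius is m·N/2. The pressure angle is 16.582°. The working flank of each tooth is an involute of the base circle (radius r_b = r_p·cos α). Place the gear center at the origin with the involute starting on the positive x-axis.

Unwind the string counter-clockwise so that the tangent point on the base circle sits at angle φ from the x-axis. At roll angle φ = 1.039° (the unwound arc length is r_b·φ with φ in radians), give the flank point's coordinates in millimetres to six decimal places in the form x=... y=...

pitch radius r_p = m·N/2 = 3.813·18/2 = 34.317000
base radius r_b = r_p·cos α = 34.317000·cos 16.582° = 32.889834
roll angle φ = 1.039° = 0.01813397 rad
x = r_b·(cos φ + φ·sin φ) = 32.889834·(0.99983558 + 0.01813397·0.01813298) = 32.895241
y = r_b·(sin φ − φ·cos φ) = 32.889834·(0.01813298 − 0.01813397·0.99983558) = 0.000065

x=32.895241 y=0.000065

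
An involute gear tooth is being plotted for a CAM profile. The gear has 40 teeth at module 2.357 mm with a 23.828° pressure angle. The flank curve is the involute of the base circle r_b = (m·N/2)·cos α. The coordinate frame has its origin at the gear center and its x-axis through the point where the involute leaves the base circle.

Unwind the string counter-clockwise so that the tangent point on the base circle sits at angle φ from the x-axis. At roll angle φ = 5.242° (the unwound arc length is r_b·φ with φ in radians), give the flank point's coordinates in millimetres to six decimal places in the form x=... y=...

x=43.301994 y=0.010999

pitch radius r_p = m·N/2 = 2.357·40/2 = 47.140000
base radius r_b = r_p·cos α = 47.140000·cos 23.828° = 43.121897
roll angle φ = 5.242° = 0.09149016 rad
x = r_b·(cos φ + φ·sin φ) = 43.121897·(0.99581769 + 0.09149016·0.09136258) = 43.301994
y = r_b·(sin φ − φ·cos φ) = 43.121897·(0.09136258 − 0.09149016·0.99581769) = 0.010999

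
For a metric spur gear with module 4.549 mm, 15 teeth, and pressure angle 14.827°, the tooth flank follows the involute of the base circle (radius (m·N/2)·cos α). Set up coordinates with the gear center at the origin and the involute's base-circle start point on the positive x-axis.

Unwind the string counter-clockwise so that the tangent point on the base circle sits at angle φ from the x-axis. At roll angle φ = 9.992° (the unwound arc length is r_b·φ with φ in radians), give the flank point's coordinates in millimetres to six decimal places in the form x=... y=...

x=33.479213 y=0.058132

pitch radius r_p = m·N/2 = 4.549·15/2 = 34.117500
base radius r_b = r_p·cos α = 34.117500·cos 14.827° = 32.981486
roll angle φ = 9.992° = 0.17439330 rad
x = r_b·(cos φ + φ·sin φ) = 32.981486·(0.98483199 + 0.17439330·0.17351067) = 33.479213
y = r_b·(sin φ − φ·cos φ) = 32.981486·(0.17351067 − 0.17439330·0.98483199) = 0.058132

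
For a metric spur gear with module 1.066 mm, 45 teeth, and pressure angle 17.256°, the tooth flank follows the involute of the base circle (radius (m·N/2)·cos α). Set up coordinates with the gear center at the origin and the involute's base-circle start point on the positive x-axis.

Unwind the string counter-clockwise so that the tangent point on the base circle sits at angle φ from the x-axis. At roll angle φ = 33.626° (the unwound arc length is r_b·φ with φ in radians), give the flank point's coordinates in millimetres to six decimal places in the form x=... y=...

x=26.516874 y=1.490876

pitch radius r_p = m·N/2 = 1.066·45/2 = 23.985000
base radius r_b = r_p·cos α = 23.985000·cos 17.256° = 22.905408
roll angle φ = 33.626° = 0.58688441 rad
x = r_b·(cos φ + φ·sin φ) = 22.905408·(0.83267003 + 0.58688441·0.55376946) = 26.516874
y = r_b·(sin φ − φ·cos φ) = 22.905408·(0.55376946 − 0.58688441·0.83267003) = 1.490876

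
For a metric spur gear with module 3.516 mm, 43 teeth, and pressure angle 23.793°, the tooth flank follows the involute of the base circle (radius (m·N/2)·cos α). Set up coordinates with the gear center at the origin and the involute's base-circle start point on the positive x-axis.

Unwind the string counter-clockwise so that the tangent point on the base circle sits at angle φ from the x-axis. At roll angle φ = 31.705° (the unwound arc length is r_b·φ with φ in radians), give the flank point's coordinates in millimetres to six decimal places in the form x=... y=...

x=78.962131 y=3.788348

pitch radius r_p = m·N/2 = 3.516·43/2 = 75.594000
base radius r_b = r_p·cos α = 75.594000·cos 23.793° = 69.169188
roll angle φ = 31.705° = 0.55335664 rad
x = r_b·(cos φ + φ·sin φ) = 69.169188·(0.85076525 + 0.55335664·0.52554590) = 78.962131
y = r_b·(sin φ − φ·cos φ) = 69.169188·(0.52554590 − 0.55335664·0.85076525) = 3.788348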